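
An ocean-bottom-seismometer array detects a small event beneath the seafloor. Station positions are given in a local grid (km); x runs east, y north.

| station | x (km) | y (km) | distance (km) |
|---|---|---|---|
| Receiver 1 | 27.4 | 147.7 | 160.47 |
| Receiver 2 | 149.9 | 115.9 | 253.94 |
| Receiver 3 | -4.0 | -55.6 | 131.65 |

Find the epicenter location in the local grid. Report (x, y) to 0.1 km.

-92.9 km east, 41.5 km north

Circle about each station: (x − 27.4)² + (y − 147.7)² = 160.47²; (x − 149.9)² + (y − 115.9)² = 253.94²; (x + 4.0)² + (y + 55.6)² = 131.65².
Subtracting pairs of circle equations eliminates x²+y² and gives linear equations (the radical axes):
245.0 x − 63.6 y = -25398.13
-62.8 x − 406.6 y = -11039.79
Solving the 2×2 system: x ≈ -92.9, y ≈ 41.5 km.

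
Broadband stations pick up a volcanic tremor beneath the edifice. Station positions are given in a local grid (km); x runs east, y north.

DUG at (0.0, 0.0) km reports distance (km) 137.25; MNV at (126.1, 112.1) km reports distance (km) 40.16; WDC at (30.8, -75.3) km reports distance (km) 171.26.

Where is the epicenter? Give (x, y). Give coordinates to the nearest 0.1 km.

Circle about each station: x² + y² = 137.25²; (x − 126.1)² + (y − 112.1)² = 40.16²; (x − 30.8)² + (y + 75.3)² = 171.26².
Subtracting the DUG equation from the MNV and WDC equations removes the quadratic terms:
252.2 x + 224.2 y = 45692.36
61.6 x − 150.6 y = -3873.70
Solving the 2×2 system: x ≈ 116.1, y ≈ 73.2 km.
Check against DUG (with the unrounded x, y): √(x²+y²) = 137.25 ≈ 137.25 km. ✓

x ≈ 116.1 km, y ≈ 73.2 km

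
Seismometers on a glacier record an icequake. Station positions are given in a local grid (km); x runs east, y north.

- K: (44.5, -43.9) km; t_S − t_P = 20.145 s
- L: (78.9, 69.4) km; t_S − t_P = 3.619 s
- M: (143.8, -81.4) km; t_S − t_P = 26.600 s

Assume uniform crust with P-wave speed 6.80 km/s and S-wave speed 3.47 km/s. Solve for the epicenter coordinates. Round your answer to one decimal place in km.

Distance from S−P lag: d = Δt · v_P v_S / (v_P − v_S) = Δt · (6.80·3.47)/(6.80−3.47) ≈ 7.0859·Δt.
So d_K = 142.75, d_L = 25.64, d_M = 188.48 km.
Circle about each station: (x − 44.5)² + (y + 43.9)² = 142.75²; (x − 78.9)² + (y − 69.4)² = 25.64²; (x − 143.8)² + (y + 81.4)² = 188.48².
Subtracting pairs of circle equations eliminates x²+y² and gives linear equations (the radical axes):
68.8 x + 226.6 y = 26854.26
198.6 x − 75.0 y = 8249.79
Solving the 2×2 system: x ≈ 77.4, y ≈ 95.0 km.
Check against K (with the unrounded x, y): √((x − 44.5)²+(y + 43.9)²) = 142.75 ≈ 142.75 km. ✓

77.4 km east, 95.0 km north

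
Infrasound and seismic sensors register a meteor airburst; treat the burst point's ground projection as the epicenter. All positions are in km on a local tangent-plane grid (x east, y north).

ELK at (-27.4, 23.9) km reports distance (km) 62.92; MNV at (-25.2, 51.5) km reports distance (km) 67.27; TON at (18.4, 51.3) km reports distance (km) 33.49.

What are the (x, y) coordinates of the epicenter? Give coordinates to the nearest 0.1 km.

x ≈ 35.5 km, y ≈ 22.5 km

Circle about each station: (x + 27.4)² + (y − 23.9)² = 62.92²; (x + 25.2)² + (y − 51.5)² = 67.27²; (x − 18.4)² + (y − 51.3)² = 33.49².
Subtracting the ELK equation from the MNV and TON equations removes the quadratic terms:
4.4 x + 55.2 y = 1398.99
91.6 x + 54.8 y = 4485.63
Solving the 2×2 system: x ≈ 35.5, y ≈ 22.5 km.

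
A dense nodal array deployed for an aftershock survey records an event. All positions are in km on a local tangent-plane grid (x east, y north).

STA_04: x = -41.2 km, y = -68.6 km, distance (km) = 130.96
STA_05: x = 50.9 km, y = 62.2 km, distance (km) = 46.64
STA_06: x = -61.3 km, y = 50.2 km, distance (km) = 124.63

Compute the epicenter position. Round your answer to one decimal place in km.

Circle about each station: (x + 41.2)² + (y + 68.6)² = 130.96²; (x − 50.9)² + (y − 62.2)² = 46.64²; (x + 61.3)² + (y − 50.2)² = 124.63².
Subtracting the STA_04 equation from the STA_05 and STA_06 equations removes the quadratic terms:
184.2 x + 261.6 y = 15031.48
-40.2 x + 237.6 y = 1492.21
Solving the 2×2 system: x ≈ 58.6, y ≈ 16.2 km.

x ≈ 58.6 km, y ≈ 16.2 km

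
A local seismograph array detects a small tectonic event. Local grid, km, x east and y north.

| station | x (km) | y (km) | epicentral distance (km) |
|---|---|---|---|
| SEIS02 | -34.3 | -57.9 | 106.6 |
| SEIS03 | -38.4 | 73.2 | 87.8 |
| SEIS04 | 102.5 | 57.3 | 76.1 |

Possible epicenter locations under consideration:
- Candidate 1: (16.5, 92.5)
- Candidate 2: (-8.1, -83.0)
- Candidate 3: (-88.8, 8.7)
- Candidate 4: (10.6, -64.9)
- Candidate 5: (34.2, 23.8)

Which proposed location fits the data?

For each candidate, compare |candidate − station| to the reported distance:
Candidate 1: residuals SEIS02 52.1, SEIS03 29.6, SEIS04 16.8 → max 52.1 km
Candidate 2: residuals SEIS02 70.3, SEIS03 71.3, SEIS04 102.6 → max 102.6 km
Candidate 3: residuals SEIS02 20.5, SEIS03 5.9, SEIS04 121.3 → max 121.3 km
Candidate 4: residuals SEIS02 61.2, SEIS03 58.7, SEIS04 76.8 → max 76.8 km
Candidate 5: residuals SEIS02 0.0, SEIS03 0.0, SEIS04 0.0 → max 0.0 km
Only Candidate 5 has all residuals ≈ 0.

Candidate 5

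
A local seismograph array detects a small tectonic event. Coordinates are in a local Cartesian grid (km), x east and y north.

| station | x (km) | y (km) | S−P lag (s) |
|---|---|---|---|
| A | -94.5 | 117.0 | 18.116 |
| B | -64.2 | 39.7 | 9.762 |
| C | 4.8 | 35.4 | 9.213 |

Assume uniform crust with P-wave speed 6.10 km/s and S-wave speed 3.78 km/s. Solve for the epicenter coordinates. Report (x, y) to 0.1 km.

Distance from S−P lag: d = Δt · v_P v_S / (v_P − v_S) = Δt · (6.10·3.78)/(6.10−3.78) ≈ 9.9388·Δt.
So d_A = 180.05, d_B = 97.02, d_C = 91.57 km.
Circle about each station: (x + 94.5)² + (y − 117.0)² = 180.05²; (x + 64.2)² + (y − 39.7)² = 97.02²; (x − 4.8)² + (y − 35.4)² = 91.57².
Subtracting the A equation from the B and C equations removes the quadratic terms:
60.6 x − 154.6 y = 6083.60
198.6 x − 163.2 y = 2689.89
Solving the 2×2 system: x ≈ -27.7, y ≈ -50.2 km.
Check against A (with the unrounded x, y): √((x + 94.5)²+(y − 117.0)²) = 180.06 ≈ 180.05 km. ✓

x ≈ -27.7 km, y ≈ -50.2 km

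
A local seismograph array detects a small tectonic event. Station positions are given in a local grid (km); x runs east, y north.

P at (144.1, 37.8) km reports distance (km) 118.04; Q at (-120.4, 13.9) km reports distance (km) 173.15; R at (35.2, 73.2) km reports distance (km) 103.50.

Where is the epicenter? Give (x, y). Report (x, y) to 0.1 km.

Circle about each station: (x − 144.1)² + (y − 37.8)² = 118.04²; (x + 120.4)² + (y − 13.9)² = 173.15²; (x − 35.2)² + (y − 73.2)² = 103.50².
Subtracting the P equation from the Q and R equations removes the quadratic terms:
-529.0 x − 47.8 y = -23551.76
-217.8 x + 70.8 y = -12375.18
Solving the 2×2 system: x ≈ 47.2, y ≈ -29.6 km.

(47.2, -29.6)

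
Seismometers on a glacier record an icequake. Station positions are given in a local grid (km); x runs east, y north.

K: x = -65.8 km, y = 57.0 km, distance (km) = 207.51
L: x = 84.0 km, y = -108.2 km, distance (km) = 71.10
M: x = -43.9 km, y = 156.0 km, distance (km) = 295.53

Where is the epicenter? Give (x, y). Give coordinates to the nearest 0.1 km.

Circle about each station: (x + 65.8)² + (y − 57.0)² = 207.51²; (x − 84.0)² + (y + 108.2)² = 71.10²; (x + 43.9)² + (y − 156.0)² = 295.53².
Subtracting the K equation from the L and M equations removes the quadratic terms:
299.6 x − 330.4 y = 49189.79
43.8 x + 198.0 y = -25593.01
Solving the 2×2 system: x ≈ 17.4, y ≈ -133.1 km.

x ≈ 17.4 km, y ≈ -133.1 km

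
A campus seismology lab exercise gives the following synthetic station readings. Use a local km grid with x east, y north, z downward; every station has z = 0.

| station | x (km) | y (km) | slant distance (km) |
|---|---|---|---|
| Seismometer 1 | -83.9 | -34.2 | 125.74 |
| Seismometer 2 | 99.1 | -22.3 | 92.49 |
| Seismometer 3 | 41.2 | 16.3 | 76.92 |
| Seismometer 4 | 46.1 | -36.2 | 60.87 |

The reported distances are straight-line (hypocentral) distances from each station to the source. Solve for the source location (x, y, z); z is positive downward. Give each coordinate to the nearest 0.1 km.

Each station gives a sphere (x−x_i)² + (y−y_i)² + z² = d_i² (stations at z=0).
Subtracting the Seismometer 1 sphere from Seismometer 2 and Seismometer 3: z² cancels, leaving linear equations in x and y:
366.0 x + 23.8 y = 9365.40
250.2 x + 101.0 y = 3648.14
Solving: x ≈ 27.702, y ≈ -32.504 km (keep extra digits for the depth step; rounded: 27.7, -32.5).
Then from the Seismometer 1 sphere: z² = 125.74² − (x + 83.9)² − (y + 34.2)² with x = 27.702, y = -32.504, so z ≈ 57.902 ≈ 57.9 km.

x ≈ 27.7 km, y ≈ -32.5 km, depth ≈ 57.9 km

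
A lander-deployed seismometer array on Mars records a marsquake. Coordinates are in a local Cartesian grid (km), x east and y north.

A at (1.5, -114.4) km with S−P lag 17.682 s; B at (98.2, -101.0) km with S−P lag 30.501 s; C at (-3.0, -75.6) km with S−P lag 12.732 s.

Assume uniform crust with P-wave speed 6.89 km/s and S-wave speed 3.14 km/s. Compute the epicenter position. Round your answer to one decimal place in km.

-66.1 km east, -38.0 km north

Distance from S−P lag: d = Δt · v_P v_S / (v_P − v_S) = Δt · (6.89·3.14)/(6.89−3.14) ≈ 5.7692·Δt.
So d_A = 102.01, d_B = 175.97, d_C = 73.45 km.
Circle about each station: (x − 1.5)² + (y + 114.4)² = 102.01²; (x − 98.2)² + (y + 101.0)² = 175.97²; (x + 3.0)² + (y + 75.6)² = 73.45².
Subtracting the A equation from the B and C equations removes the quadratic terms:
193.4 x + 26.8 y = -13804.77
-9.0 x + 77.6 y = -2354.11
Solving the 2×2 system: x ≈ -66.1, y ≈ -38.0 km.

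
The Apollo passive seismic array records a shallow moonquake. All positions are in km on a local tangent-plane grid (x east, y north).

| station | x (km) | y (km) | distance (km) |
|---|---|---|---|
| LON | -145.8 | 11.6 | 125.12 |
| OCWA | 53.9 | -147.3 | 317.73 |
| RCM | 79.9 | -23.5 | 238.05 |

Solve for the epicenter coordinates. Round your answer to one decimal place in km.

Circle about each station: (x + 145.8)² + (y − 11.6)² = 125.12²; (x − 53.9)² + (y + 147.3)² = 317.73²; (x − 79.9)² + (y + 23.5)² = 238.05².
Subtracting the LON equation from the OCWA and RCM equations removes the quadratic terms:
399.4 x − 317.8 y = -82087.04
451.4 x − 70.2 y = -55468.73
Solving the 2×2 system: x ≈ -102.8, y ≈ 129.1 km.

-102.8 km east, 129.1 km north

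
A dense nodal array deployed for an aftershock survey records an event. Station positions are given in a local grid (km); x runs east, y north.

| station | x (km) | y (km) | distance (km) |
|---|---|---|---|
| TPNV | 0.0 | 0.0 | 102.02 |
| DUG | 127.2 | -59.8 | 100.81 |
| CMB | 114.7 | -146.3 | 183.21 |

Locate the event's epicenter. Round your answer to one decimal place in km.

95.5 km east, 35.9 km north

Circle about each station: x² + y² = 102.02²; (x − 127.2)² + (y + 59.8)² = 100.81²; (x − 114.7)² + (y + 146.3)² = 183.21².
Subtracting the TPNV equation from the DUG and CMB equations removes the quadratic terms:
254.4 x − 119.6 y = 20001.30
229.4 x − 292.6 y = 11401.96
Solving the 2×2 system: x ≈ 95.5, y ≈ 35.9 km.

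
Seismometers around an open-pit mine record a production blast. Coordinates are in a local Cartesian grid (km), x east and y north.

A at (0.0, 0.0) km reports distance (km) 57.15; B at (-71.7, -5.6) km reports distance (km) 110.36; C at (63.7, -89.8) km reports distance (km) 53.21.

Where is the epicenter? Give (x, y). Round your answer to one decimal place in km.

29.9 km east, -48.7 km north

Circle about each station: x² + y² = 57.15²; (x + 71.7)² + (y + 5.6)² = 110.36²; (x − 63.7)² + (y + 89.8)² = 53.21².
Subtracting pairs of circle equations eliminates x²+y² and gives linear equations (the radical axes):
-143.4 x − 11.2 y = -3740.96
127.4 x − 179.6 y = 12556.55
Solving the 2×2 system: x ≈ 29.9, y ≈ -48.7 km.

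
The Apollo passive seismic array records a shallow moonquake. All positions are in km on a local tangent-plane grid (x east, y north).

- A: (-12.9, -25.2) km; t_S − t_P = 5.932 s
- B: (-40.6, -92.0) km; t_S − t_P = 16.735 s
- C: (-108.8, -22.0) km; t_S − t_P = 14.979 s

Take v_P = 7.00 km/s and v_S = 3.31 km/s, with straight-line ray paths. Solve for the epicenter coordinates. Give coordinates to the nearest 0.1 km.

(-20.8, 11.2)

Distance from S−P lag: d = Δt · v_P v_S / (v_P − v_S) = Δt · (7.00·3.31)/(7.00−3.31) ≈ 6.2791·Δt.
So d_A = 37.25, d_B = 105.08, d_C = 94.06 km.
Circle about each station: (x + 12.9)² + (y + 25.2)² = 37.25²; (x + 40.6)² + (y + 92.0)² = 105.08²; (x + 108.8)² + (y + 22.0)² = 94.06².
Subtracting the A equation from the B and C equations removes the quadratic terms:
-55.4 x − 133.6 y = -343.33
-191.8 x + 6.4 y = 4060.27
Solving the 2×2 system: x ≈ -20.8, y ≈ 11.2 km.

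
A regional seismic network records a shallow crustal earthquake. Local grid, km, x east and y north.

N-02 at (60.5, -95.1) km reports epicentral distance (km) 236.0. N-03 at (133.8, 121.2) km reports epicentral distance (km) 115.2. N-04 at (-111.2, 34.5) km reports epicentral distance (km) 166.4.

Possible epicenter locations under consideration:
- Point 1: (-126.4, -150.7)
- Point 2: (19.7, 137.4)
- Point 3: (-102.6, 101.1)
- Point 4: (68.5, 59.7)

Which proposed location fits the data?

Point 2

For each candidate, compare |candidate − station| to the reported distance:
Point 1: residuals N-02 41.0, N-03 261.1, N-04 19.4 → max 261.1 km
Point 2: residuals N-02 0.1, N-03 0.0, N-04 0.1 → max 0.1 km
Point 3: residuals N-02 19.1, N-03 122.1, N-04 99.2 → max 122.1 km
Point 4: residuals N-02 81.0, N-03 25.5, N-04 15.1 → max 81.0 km
Only Point 2 has all residuals ≈ 0.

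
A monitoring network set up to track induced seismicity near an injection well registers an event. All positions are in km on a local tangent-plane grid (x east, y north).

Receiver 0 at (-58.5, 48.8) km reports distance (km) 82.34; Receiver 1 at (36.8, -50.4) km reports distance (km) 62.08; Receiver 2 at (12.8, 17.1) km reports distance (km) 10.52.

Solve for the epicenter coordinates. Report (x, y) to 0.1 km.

Circle about each station: (x + 58.5)² + (y − 48.8)² = 82.34²; (x − 36.8)² + (y + 50.4)² = 62.08²; (x − 12.8)² + (y − 17.1)² = 10.52².
Subtracting pairs of circle equations eliminates x²+y² and gives linear equations (the radical axes):
190.6 x − 198.4 y = 1016.66
142.6 x − 63.4 y = 1321.77
Solving the 2×2 system: x ≈ 12.2, y ≈ 6.6 km.

(12.2, 6.6)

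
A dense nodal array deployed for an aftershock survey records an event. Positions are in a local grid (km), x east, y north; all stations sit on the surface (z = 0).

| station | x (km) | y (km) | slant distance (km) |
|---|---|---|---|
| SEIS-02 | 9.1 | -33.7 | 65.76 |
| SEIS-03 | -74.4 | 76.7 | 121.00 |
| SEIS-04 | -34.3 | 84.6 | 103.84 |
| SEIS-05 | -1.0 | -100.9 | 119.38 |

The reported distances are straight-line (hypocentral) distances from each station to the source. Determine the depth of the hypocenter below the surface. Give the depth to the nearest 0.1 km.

52.5 km

Each station gives a sphere (x−x_i)² + (y−y_i)² + z² = d_i² (stations at z=0).
Subtracting the SEIS-02 sphere from SEIS-03 and SEIS-04: z² cancels, leaving linear equations in x and y:
-167.0 x + 220.8 y = -116.87
-86.8 x + 236.6 y = 656.78
Solving: x ≈ 8.486, y ≈ 5.889 km (keep extra digits for the depth step; rounded: 8.5, 5.9).
Then from the SEIS-02 sphere: z² = 65.76² − (x − 9.1)² − (y + 33.7)² with x = 8.486, y = 5.889, so z ≈ 52.504 ≈ 52.5 km.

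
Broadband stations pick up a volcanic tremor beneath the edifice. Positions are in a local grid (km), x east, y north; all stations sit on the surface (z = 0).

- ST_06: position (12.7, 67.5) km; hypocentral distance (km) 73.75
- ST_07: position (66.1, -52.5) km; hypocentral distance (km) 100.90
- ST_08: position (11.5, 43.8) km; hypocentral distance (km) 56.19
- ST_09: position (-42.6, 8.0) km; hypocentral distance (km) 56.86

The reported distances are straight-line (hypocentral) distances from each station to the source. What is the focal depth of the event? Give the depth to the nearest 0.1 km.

41.0 km

Each station gives a sphere (x−x_i)² + (y−y_i)² + z² = d_i² (stations at z=0).
Subtracting the ST_06 sphere from ST_07 and ST_08: z² cancels, leaving linear equations in x and y:
106.8 x − 240.0 y = -2333.83
-2.4 x − 47.4 y = -385.10
Solving: x ≈ -3.228, y ≈ 8.288 km (keep extra digits for the depth step; rounded: -3.2, 8.3).
Then from the ST_06 sphere: z² = 73.75² − (x − 12.7)² − (y − 67.5)² with x = -3.228, y = 8.288, so z ≈ 40.979 ≈ 41.0 km.
Check against ST_09 (with the unrounded solution): distance 56.83 ≈ 56.86 km. ✓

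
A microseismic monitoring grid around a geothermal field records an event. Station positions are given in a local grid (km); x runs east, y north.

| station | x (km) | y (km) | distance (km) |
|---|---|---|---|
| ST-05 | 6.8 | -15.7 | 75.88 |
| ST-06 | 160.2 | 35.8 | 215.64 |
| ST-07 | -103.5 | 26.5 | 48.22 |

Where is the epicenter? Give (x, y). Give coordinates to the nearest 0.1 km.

(-55.3, 27.9)

Circle about each station: (x − 6.8)² + (y + 15.7)² = 75.88²; (x − 160.2)² + (y − 35.8)² = 215.64²; (x + 103.5)² + (y − 26.5)² = 48.22².
Subtracting pairs of circle equations eliminates x²+y² and gives linear equations (the radical axes):
306.8 x + 103.0 y = -14089.89
-220.6 x + 84.4 y = 14554.38
Solving the 2×2 system: x ≈ -55.3, y ≈ 27.9 km.
Check against ST-05 (with the unrounded x, y): √((x − 6.8)²+(y + 15.7)²) = 75.88 ≈ 75.88 km. ✓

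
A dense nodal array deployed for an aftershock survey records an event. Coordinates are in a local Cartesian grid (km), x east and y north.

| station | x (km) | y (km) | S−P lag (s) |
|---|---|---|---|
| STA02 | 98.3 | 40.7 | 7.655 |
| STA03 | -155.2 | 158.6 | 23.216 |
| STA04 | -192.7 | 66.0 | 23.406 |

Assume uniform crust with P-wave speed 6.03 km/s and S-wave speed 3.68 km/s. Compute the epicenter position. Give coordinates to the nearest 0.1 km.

26.2 km east, 35.5 km north

Distance from S−P lag: d = Δt · v_P v_S / (v_P − v_S) = Δt · (6.03·3.68)/(6.03−3.68) ≈ 9.4427·Δt.
So d_STA02 = 72.28, d_STA03 = 219.22, d_STA04 = 221.02 km.
Circle about each station: (x − 98.3)² + (y − 40.7)² = 72.28²; (x + 155.2)² + (y − 158.6)² = 219.22²; (x + 192.7)² + (y − 66.0)² = 221.02².
Subtracting the STA02 equation from the STA03 and STA04 equations removes the quadratic terms:
-507.0 x + 235.8 y = -4911.39
-582.0 x + 50.6 y = -13455.53
Solving the 2×2 system: x ≈ 26.2, y ≈ 35.5 km.
Check against STA02 (with the unrounded x, y): √((x − 98.3)²+(y − 40.7)²) = 72.28 ≈ 72.28 km. ✓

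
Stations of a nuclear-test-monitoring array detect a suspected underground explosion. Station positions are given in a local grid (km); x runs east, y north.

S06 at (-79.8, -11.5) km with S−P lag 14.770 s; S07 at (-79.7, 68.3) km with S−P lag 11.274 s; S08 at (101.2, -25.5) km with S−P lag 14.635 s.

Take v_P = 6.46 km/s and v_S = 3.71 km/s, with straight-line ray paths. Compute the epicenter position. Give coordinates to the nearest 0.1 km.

18.5 km east, 71.6 km north

Distance from S−P lag: d = Δt · v_P v_S / (v_P − v_S) = Δt · (6.46·3.71)/(6.46−3.71) ≈ 8.7151·Δt.
So d_S06 = 128.72, d_S07 = 98.25, d_S08 = 127.55 km.
Circle about each station: (x + 79.8)² + (y + 11.5)² = 128.72²; (x + 79.7)² + (y − 68.3)² = 98.25²; (x − 101.2)² + (y + 25.5)² = 127.55².
Subtracting the S06 equation from the S07 and S08 equations removes the quadratic terms:
0.2 x + 159.6 y = 11432.47
362.0 x − 28.0 y = 4691.24
Solving the 2×2 system: x ≈ 18.5, y ≈ 71.6 km.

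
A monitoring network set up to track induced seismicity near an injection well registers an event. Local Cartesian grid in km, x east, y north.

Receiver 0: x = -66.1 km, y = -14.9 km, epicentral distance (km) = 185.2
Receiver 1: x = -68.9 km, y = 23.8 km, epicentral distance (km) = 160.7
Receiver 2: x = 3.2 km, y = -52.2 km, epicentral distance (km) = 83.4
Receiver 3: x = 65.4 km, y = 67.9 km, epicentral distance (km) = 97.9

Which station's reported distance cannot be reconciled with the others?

Solve using three stations at a time. Using Receiver 1, Receiver 2, Receiver 3 (subtract circle equations pairwise → linear system) gives (x, y) ≈ (83.1, -28.4).
Distances from that point to each station vs reported:
  Receiver 0: calculated 149.8 vs reported 185.2 → residual 35.4 km
  Receiver 1: calculated 160.7 vs reported 160.7 → residual 0.0 km
  Receiver 2: calculated 83.4 vs reported 83.4 → residual 0.0 km
  Receiver 3: calculated 97.9 vs reported 97.9 → residual 0.0 km
Receiver 1, Receiver 2, Receiver 3 are mutually consistent (residuals ≈ 0); Receiver 0 is off by 35.4 km.

Receiver 0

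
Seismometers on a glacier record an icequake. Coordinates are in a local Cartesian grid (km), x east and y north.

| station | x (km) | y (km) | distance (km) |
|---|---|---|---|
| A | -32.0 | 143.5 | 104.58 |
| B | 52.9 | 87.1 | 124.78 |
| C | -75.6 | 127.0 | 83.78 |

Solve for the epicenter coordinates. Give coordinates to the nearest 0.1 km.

Circle about each station: (x + 32.0)² + (y − 143.5)² = 104.58²; (x − 52.9)² + (y − 87.1)² = 124.78²; (x + 75.6)² + (y − 127.0)² = 83.78².
Subtracting the A equation from the B and C equations removes the quadratic terms:
169.8 x − 112.8 y = -15864.50
-87.2 x − 33.0 y = 4146.00
Solving the 2×2 system: x ≈ -64.2, y ≈ 44.0 km.

x ≈ -64.2 km, y ≈ 44.0 km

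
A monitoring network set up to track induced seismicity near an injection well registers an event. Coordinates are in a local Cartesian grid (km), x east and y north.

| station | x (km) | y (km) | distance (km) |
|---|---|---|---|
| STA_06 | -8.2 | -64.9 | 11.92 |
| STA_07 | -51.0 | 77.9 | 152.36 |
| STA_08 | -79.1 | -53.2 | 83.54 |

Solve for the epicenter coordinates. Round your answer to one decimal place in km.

Circle about each station: (x + 8.2)² + (y + 64.9)² = 11.92²; (x + 51.0)² + (y − 77.9)² = 152.36²; (x + 79.1)² + (y + 53.2)² = 83.54².
Subtracting pairs of circle equations eliminates x²+y² and gives linear equations (the radical axes):
-85.6 x + 285.6 y = -18681.32
-141.8 x + 23.4 y = -2029.05
Solving the 2×2 system: x ≈ 3.7, y ≈ -64.3 km.

(3.7, -64.3)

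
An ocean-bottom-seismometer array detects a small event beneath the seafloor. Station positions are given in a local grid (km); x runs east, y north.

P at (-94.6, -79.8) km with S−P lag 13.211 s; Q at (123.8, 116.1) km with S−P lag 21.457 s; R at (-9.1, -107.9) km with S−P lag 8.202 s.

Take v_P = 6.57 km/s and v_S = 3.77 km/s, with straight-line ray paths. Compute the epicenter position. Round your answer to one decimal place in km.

Distance from S−P lag: d = Δt · v_P v_S / (v_P − v_S) = Δt · (6.57·3.77)/(6.57−3.77) ≈ 8.8460·Δt.
So d_P = 116.86, d_Q = 189.81, d_R = 72.56 km.
Circle about each station: (x + 94.6)² + (y + 79.8)² = 116.86²; (x − 123.8)² + (y − 116.1)² = 189.81²; (x + 9.1)² + (y + 107.9)² = 72.56².
Subtracting pairs of circle equations eliminates x²+y² and gives linear equations (the radical axes):
436.8 x + 391.8 y = -8883.13
171.0 x − 56.2 y = 4799.33
Solving the 2×2 system: x ≈ 15.1, y ≈ -39.5 km.
Check against P (with the unrounded x, y): √((x + 94.6)²+(y + 79.8)²) = 116.86 ≈ 116.86 km. ✓

x ≈ 15.1 km, y ≈ -39.5 km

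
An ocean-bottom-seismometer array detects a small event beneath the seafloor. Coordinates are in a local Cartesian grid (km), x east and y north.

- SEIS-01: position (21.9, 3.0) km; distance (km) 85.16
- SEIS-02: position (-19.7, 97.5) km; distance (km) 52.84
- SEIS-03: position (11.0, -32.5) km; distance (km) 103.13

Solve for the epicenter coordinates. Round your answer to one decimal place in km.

x ≈ -47.4 km, y ≈ 52.5 km

Circle about each station: (x − 21.9)² + (y − 3.0)² = 85.16²; (x + 19.7)² + (y − 97.5)² = 52.84²; (x − 11.0)² + (y + 32.5)² = 103.13².
Subtracting pairs of circle equations eliminates x²+y² and gives linear equations (the radical axes):
-83.2 x + 189.0 y = 13865.89
-21.8 x − 71.0 y = -2694.93
Solving the 2×2 system: x ≈ -47.4, y ≈ 52.5 km.
Check against SEIS-01 (with the unrounded x, y): √((x − 21.9)²+(y − 3.0)²) = 85.15 ≈ 85.16 km. ✓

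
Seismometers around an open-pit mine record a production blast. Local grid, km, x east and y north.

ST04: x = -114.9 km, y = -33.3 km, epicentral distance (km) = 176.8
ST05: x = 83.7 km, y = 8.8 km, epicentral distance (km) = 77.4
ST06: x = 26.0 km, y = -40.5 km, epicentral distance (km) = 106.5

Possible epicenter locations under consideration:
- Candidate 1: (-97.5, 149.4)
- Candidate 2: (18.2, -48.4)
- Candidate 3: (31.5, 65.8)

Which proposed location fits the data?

Candidate 3

For each candidate, compare |candidate − station| to the reported distance:
Candidate 1: residuals ST04 6.7, ST05 152.0, ST06 120.0 → max 152.0 km
Candidate 2: residuals ST04 42.8, ST05 9.6, ST06 95.4 → max 95.4 km
Candidate 3: residuals ST04 0.0, ST05 0.1, ST06 0.1 → max 0.1 km
Only Candidate 3 has all residuals ≈ 0.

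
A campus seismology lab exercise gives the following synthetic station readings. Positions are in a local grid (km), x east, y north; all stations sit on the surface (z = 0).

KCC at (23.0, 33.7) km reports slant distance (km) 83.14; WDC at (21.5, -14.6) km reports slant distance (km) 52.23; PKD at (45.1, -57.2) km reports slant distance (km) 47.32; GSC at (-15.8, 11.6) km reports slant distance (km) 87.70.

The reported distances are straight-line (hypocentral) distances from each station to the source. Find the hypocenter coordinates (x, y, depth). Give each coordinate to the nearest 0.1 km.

Each station gives a sphere (x−x_i)² + (y−y_i)² + z² = d_i² (stations at z=0).
Subtracting the KCC sphere from WDC and PKD: z² cancels, leaving linear equations in x and y:
-3.0 x − 96.6 y = 3195.01
44.2 x − 181.8 y = 8314.24
Solving: x ≈ 46.168, y ≈ -34.508 km (keep extra digits for the depth step; rounded: 46.2, -34.5).
Then from the KCC sphere: z² = 83.14² − (x − 23.0)² − (y − 33.7)² with x = 46.168, y = -34.508, so z ≈ 41.511 ≈ 41.5 km.
Check against GSC (with the unrounded solution): distance 87.69 ≈ 87.70 km. ✓

x ≈ 46.2 km, y ≈ -34.5 km, depth ≈ 41.5 km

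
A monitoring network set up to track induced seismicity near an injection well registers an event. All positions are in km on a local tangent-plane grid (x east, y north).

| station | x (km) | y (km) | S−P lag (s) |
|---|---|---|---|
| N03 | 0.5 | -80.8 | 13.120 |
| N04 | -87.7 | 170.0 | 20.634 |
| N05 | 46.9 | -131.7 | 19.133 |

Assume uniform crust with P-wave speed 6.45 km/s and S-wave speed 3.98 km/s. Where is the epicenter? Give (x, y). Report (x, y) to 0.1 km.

x ≈ -129.7 km, y ≈ -40.3 km

Distance from S−P lag: d = Δt · v_P v_S / (v_P − v_S) = Δt · (6.45·3.98)/(6.45−3.98) ≈ 10.3931·Δt.
So d_N03 = 136.36, d_N04 = 214.45, d_N05 = 198.85 km.
Circle about each station: (x − 0.5)² + (y + 80.8)² = 136.36²; (x + 87.7)² + (y − 170.0)² = 214.45²; (x − 46.9)² + (y + 131.7)² = 198.85².
Subtracting pairs of circle equations eliminates x²+y² and gives linear equations (the radical axes):
-176.4 x + 501.6 y = 2667.65
92.8 x − 101.8 y = -7931.66
Solving the 2×2 system: x ≈ -129.7, y ≈ -40.3 km.
Check against N03 (with the unrounded x, y): √((x − 0.5)²+(y + 80.8)²) = 136.32 ≈ 136.36 km. ✓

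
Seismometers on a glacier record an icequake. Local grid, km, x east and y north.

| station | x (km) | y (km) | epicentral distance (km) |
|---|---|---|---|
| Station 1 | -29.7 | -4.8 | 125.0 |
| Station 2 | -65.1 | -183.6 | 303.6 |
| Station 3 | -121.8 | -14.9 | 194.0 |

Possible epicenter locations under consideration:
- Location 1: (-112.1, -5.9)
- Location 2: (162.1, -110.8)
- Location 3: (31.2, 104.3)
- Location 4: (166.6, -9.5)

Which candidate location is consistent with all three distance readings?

For each candidate, compare |candidate − station| to the reported distance:
Location 1: residuals Station 1 42.6, Station 2 119.8, Station 3 180.8 → max 180.8 km
Location 2: residuals Station 1 94.1, Station 2 65.0, Station 3 105.7 → max 105.7 km
Location 3: residuals Station 1 0.1, Station 2 0.0, Station 3 0.0 → max 0.1 km
Location 4: residuals Station 1 71.4, Station 2 13.8, Station 3 94.5 → max 94.5 km
Only Location 3 has all residuals ≈ 0.

Location 3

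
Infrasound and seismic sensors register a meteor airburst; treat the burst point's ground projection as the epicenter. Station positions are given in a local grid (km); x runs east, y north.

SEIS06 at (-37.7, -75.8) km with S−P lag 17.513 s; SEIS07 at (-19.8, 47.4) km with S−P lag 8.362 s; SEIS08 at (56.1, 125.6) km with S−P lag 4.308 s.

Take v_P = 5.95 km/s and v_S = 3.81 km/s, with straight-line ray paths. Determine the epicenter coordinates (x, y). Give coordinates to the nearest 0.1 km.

x ≈ 62.4 km, y ≈ 80.4 km

Distance from S−P lag: d = Δt · v_P v_S / (v_P − v_S) = Δt · (5.95·3.81)/(5.95−3.81) ≈ 10.5932·Δt.
So d_SEIS06 = 185.52, d_SEIS07 = 88.58, d_SEIS08 = 45.64 km.
Circle about each station: (x + 37.7)² + (y + 75.8)² = 185.52²; (x + 19.8)² + (y − 47.4)² = 88.58²; (x − 56.1)² + (y − 125.6)² = 45.64².
Subtracting the SEIS06 equation from the SEIS07 and SEIS08 equations removes the quadratic terms:
35.8 x + 246.4 y = 22043.12
187.6 x + 402.8 y = 44090.30
Solving the 2×2 system: x ≈ 62.4, y ≈ 80.4 km.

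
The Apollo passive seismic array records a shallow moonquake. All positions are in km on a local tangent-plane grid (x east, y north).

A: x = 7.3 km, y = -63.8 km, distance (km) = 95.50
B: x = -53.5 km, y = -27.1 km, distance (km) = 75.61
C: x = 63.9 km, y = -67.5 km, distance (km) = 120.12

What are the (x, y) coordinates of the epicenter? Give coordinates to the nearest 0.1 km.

x ≈ -5.0 km, y ≈ 30.9 km

Circle about each station: (x − 7.3)² + (y + 63.8)² = 95.50²; (x + 53.5)² + (y + 27.1)² = 75.61²; (x − 63.9)² + (y + 67.5)² = 120.12².
Subtracting the A equation from the B and C equations removes the quadratic terms:
-121.6 x + 73.4 y = 2876.31
113.2 x − 7.4 y = -792.83
Solving the 2×2 system: x ≈ -5.0, y ≈ 30.9 km.
Check against A (with the unrounded x, y): √((x − 7.3)²+(y + 63.8)²) = 95.53 ≈ 95.50 km. ✓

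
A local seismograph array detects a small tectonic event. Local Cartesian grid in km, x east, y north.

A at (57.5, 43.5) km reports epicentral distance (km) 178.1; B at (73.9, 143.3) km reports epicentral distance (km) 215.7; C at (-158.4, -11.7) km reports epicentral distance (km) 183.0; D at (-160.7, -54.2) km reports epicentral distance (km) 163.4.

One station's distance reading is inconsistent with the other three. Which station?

Solve using three stations at a time. Using A, C, D (subtract circle equations pairwise → linear system) gives (x, y) ≈ (-11.4, -120.8).
Distances from that point to each station vs reported:
  A: calculated 178.2 vs reported 178.1 → residual 0.1 km
  B: calculated 277.6 vs reported 215.7 → residual 61.9 km
  C: calculated 183.1 vs reported 183.0 → residual 0.1 km
  D: calculated 163.5 vs reported 163.4 → residual 0.1 km
A, C, D are mutually consistent (residuals ≈ 0); B is off by 61.9 km.

B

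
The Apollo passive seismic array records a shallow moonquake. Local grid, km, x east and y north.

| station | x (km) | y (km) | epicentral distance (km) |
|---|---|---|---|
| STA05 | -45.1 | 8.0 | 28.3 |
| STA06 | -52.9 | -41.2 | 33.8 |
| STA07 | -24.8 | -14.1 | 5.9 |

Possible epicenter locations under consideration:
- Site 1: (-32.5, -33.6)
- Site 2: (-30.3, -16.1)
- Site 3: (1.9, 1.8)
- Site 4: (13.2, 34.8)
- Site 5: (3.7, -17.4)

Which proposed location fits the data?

For each candidate, compare |candidate − station| to the reported distance:
Site 1: residuals STA05 15.2, STA06 12.0, STA07 15.1 → max 15.2 km
Site 2: residuals STA05 0.0, STA06 0.0, STA07 0.0 → max 0.0 km
Site 3: residuals STA05 19.1, STA06 35.9, STA07 25.2 → max 35.9 km
Site 4: residuals STA05 35.9, STA06 66.9, STA07 56.0 → max 66.9 km
Site 5: residuals STA05 26.7, STA06 27.6, STA07 22.8 → max 27.6 km
Only Site 2 has all residuals ≈ 0.

Site 2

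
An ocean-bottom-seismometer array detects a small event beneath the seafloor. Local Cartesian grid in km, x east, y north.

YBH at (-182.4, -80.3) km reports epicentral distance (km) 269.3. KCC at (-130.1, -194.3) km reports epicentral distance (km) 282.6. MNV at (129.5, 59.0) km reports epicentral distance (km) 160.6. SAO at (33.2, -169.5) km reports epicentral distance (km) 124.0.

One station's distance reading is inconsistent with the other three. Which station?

YBH

Solve using three stations at a time. Using KCC, MNV, SAO (subtract circle equations pairwise → linear system) gives (x, y) ≈ (136.8, -101.4).
Distances from that point to each station vs reported:
  YBH: calculated 319.9 vs reported 269.3 → residual 50.6 km
  KCC: calculated 282.6 vs reported 282.6 → residual 0.0 km
  MNV: calculated 160.6 vs reported 160.6 → residual 0.0 km
  SAO: calculated 124.0 vs reported 124.0 → residual 0.0 km
KCC, MNV, SAO are mutually consistent (residuals ≈ 0); YBH is off by 50.6 km.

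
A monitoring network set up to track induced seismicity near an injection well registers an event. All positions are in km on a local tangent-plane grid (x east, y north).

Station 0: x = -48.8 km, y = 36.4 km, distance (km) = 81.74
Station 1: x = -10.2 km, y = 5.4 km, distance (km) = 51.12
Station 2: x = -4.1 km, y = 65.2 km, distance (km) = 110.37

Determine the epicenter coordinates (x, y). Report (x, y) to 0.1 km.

(-27.8, -42.6)

Circle about each station: (x + 48.8)² + (y − 36.4)² = 81.74²; (x + 10.2)² + (y − 5.4)² = 51.12²; (x + 4.1)² + (y − 65.2)² = 110.37².
Subtracting the Station 0 equation from the Station 1 and Station 2 equations removes the quadratic terms:
77.2 x − 62.0 y = 494.97
89.4 x + 57.6 y = -4938.66
Solving the 2×2 system: x ≈ -27.8, y ≈ -42.6 km.
Check against Station 0 (with the unrounded x, y): √((x + 48.8)²+(y − 36.4)²) = 81.74 ≈ 81.74 km. ✓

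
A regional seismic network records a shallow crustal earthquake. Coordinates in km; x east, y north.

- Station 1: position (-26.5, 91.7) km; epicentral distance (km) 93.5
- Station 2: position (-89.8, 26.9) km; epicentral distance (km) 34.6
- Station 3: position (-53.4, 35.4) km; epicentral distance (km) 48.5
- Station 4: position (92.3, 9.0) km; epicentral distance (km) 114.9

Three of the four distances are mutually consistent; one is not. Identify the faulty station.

Station 2

Solve using three stations at a time. Using Station 1, Station 3, Station 4 (subtract circle equations pairwise → linear system) gives (x, y) ≈ (-22.1, -1.7).
Distances from that point to each station vs reported:
  Station 1: calculated 93.5 vs reported 93.5 → residual 0.0 km
  Station 2: calculated 73.5 vs reported 34.6 → residual 38.9 km
  Station 3: calculated 48.5 vs reported 48.5 → residual 0.0 km
  Station 4: calculated 114.9 vs reported 114.9 → residual 0.0 km
Station 1, Station 3, Station 4 are mutually consistent (residuals ≈ 0); Station 2 is off by 38.9 km.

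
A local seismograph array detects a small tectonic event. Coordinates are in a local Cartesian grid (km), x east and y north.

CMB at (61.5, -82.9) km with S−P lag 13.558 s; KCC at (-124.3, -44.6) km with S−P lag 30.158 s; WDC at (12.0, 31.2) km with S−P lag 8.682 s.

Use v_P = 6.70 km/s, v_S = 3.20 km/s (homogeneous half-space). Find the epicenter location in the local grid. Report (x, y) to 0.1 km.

Distance from S−P lag: d = Δt · v_P v_S / (v_P − v_S) = Δt · (6.70·3.20)/(6.70−3.20) ≈ 6.1257·Δt.
So d_CMB = 83.05, d_KCC = 184.74, d_WDC = 53.18 km.
Circle about each station: (x − 61.5)² + (y + 82.9)² = 83.05²; (x + 124.3)² + (y + 44.6)² = 184.74²; (x − 12.0)² + (y − 31.2)² = 53.18².
Subtracting pairs of circle equations eliminates x²+y² and gives linear equations (the radical axes):
-371.6 x + 76.6 y = -20446.58
-99.0 x + 228.2 y = -5468.03
Solving the 2×2 system: x ≈ 55.0, y ≈ -0.1 km.

55.0 km east, -0.1 km north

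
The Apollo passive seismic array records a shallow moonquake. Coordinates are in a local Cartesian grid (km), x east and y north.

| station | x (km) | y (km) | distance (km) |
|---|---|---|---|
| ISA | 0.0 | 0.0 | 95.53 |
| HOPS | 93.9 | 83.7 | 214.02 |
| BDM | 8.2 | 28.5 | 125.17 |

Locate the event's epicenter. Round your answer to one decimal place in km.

Circle about each station: x² + y² = 95.53²; (x − 93.9)² + (y − 83.7)² = 214.02²; (x − 8.2)² + (y − 28.5)² = 125.17².
Subtracting the ISA equation from the HOPS and BDM equations removes the quadratic terms:
187.8 x + 167.4 y = -20855.68
16.4 x + 57.0 y = -5662.06
Solving the 2×2 system: x ≈ -30.3, y ≈ -90.6 km.
Check against ISA (with the unrounded x, y): √(x²+y²) = 95.55 ≈ 95.53 km. ✓

-30.3 km east, -90.6 km north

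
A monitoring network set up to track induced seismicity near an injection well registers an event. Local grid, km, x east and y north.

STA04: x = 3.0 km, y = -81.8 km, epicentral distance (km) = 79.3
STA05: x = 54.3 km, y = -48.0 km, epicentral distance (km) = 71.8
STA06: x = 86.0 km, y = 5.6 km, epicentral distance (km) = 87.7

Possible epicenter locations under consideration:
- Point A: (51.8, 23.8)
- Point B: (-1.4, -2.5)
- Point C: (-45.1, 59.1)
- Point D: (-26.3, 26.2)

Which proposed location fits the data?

Point B

For each candidate, compare |candidate − station| to the reported distance:
Point A: residuals STA04 37.0, STA05 0.0, STA06 49.0 → max 49.0 km
Point B: residuals STA04 0.1, STA05 0.1, STA06 0.1 → max 0.1 km
Point C: residuals STA04 69.6, STA05 74.3, STA06 53.9 → max 74.3 km
Point D: residuals STA04 32.6, STA05 37.8, STA06 26.5 → max 37.8 km
Only Point B has all residuals ≈ 0.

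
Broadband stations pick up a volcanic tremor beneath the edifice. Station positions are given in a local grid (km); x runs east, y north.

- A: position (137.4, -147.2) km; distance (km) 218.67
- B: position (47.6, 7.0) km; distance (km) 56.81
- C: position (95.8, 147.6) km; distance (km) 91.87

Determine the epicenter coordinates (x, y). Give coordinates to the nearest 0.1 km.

67.8 km east, 60.1 km north

Circle about each station: (x − 137.4)² + (y + 147.2)² = 218.67²; (x − 47.6)² + (y − 7.0)² = 56.81²; (x − 95.8)² + (y − 147.6)² = 91.87².
Subtracting the A equation from the B and C equations removes the quadratic terms:
-179.6 x + 308.4 y = 6357.35
-83.2 x + 589.6 y = 29793.27
Solving the 2×2 system: x ≈ 67.8, y ≈ 60.1 km.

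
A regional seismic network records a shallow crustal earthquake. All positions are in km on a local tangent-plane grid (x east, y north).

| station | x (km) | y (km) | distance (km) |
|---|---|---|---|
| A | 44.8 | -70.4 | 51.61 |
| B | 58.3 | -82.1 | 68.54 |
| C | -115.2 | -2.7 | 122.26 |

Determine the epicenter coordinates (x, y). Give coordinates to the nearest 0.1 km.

x ≈ -3.9 km, y ≈ -53.3 km

Circle about each station: (x − 44.8)² + (y + 70.4)² = 51.61²; (x − 58.3)² + (y + 82.1)² = 68.54²; (x + 115.2)² + (y + 2.7)² = 122.26².
Subtracting pairs of circle equations eliminates x²+y² and gives linear equations (the radical axes):
27.0 x − 23.4 y = 1141.96
-320.0 x + 135.4 y = -5968.79
Solving the 2×2 system: x ≈ -3.9, y ≈ -53.3 km.
Check against A (with the unrounded x, y): √((x − 44.8)²+(y + 70.4)²) = 51.62 ≈ 51.61 km. ✓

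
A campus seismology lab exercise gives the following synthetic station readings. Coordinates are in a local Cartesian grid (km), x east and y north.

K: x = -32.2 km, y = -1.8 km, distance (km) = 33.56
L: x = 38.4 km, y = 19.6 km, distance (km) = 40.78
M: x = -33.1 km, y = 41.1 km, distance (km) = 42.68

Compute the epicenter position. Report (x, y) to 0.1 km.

Circle about each station: (x + 32.2)² + (y + 1.8)² = 33.56²; (x − 38.4)² + (y − 19.6)² = 40.78²; (x + 33.1)² + (y − 41.1)² = 42.68².
Subtracting the K equation from the L and M equations removes the quadratic terms:
141.2 x + 42.8 y = 281.91
-1.8 x + 85.8 y = 1049.43
Solving the 2×2 system: x ≈ -1.7, y ≈ 12.2 km.

x ≈ -1.7 km, y ≈ 12.2 km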